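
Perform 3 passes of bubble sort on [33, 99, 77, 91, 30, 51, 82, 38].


Initial: [33, 99, 77, 91, 30, 51, 82, 38]
Pass 1: [33, 77, 91, 30, 51, 82, 38, 99] (6 swaps)
Pass 2: [33, 77, 30, 51, 82, 38, 91, 99] (4 swaps)
Pass 3: [33, 30, 51, 77, 38, 82, 91, 99] (3 swaps)

After 3 passes: [33, 30, 51, 77, 38, 82, 91, 99]


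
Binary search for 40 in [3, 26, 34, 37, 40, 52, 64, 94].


Step 1: lo=0, hi=7, mid=3, val=37
Step 2: lo=4, hi=7, mid=5, val=52
Step 3: lo=4, hi=4, mid=4, val=40

Found at index 4


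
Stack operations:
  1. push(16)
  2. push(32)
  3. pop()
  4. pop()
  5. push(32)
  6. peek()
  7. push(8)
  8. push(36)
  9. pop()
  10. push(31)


push(16) -> [16]
push(32) -> [16, 32]
pop()->32, [16]
pop()->16, []
push(32) -> [32]
peek()->32
push(8) -> [32, 8]
push(36) -> [32, 8, 36]
pop()->36, [32, 8]
push(31) -> [32, 8, 31]

Final stack: [32, 8, 31]


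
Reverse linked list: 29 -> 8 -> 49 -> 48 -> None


Step 1: curr=29, set curr.next=prev(None) | reversed so far: 29
Step 2: curr=8, set curr.next=prev(29) | reversed so far: 8 -> 29
Step 3: curr=49, set curr.next=prev(8) | reversed so far: 49 -> 8 -> 29
Step 4: curr=48, set curr.next=prev(49) | reversed so far: 48 -> 49 -> 8 -> 29

48 -> 49 -> 8 -> 29 -> None


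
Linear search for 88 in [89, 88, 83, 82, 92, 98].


i=0: 89!=88
i=1: 88==88 found!

Found at 1, 2 comps


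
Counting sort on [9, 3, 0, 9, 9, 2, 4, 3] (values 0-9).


Input: [9, 3, 0, 9, 9, 2, 4, 3]
Counts: [1, 0, 1, 2, 1, 0, 0, 0, 0, 3]

Sorted: [0, 2, 3, 3, 4, 9, 9, 9]


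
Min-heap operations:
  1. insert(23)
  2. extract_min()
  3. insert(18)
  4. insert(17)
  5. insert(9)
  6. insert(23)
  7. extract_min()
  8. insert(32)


insert(23) -> [23]
extract_min()->23, []
insert(18) -> [18]
insert(17) -> [17, 18]
insert(9) -> [9, 18, 17]
insert(23) -> [9, 18, 17, 23]
extract_min()->9, [17, 18, 23]
insert(32) -> [17, 18, 23, 32]

Final heap: [17, 18, 23, 32]


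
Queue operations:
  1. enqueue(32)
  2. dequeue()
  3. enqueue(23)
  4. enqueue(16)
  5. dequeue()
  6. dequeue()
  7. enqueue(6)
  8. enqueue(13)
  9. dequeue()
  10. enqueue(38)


enqueue(32) -> [32]
dequeue()->32, []
enqueue(23) -> [23]
enqueue(16) -> [23, 16]
dequeue()->23, [16]
dequeue()->16, []
enqueue(6) -> [6]
enqueue(13) -> [6, 13]
dequeue()->6, [13]
enqueue(38) -> [13, 38]

Final queue: [13, 38]


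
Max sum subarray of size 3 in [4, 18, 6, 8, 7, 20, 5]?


[0:3]: 28
[1:4]: 32
[2:5]: 21
[3:6]: 35
[4:7]: 32

Max: 35 at [3:6]


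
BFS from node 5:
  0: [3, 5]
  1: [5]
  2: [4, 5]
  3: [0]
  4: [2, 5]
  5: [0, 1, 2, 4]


Visit 5, enqueue [0, 1, 2, 4]
Visit 0, enqueue [3]
Visit 1, enqueue []
Visit 2, enqueue []
Visit 4, enqueue []
Visit 3, enqueue []

BFS order: [5, 0, 1, 2, 4, 3]


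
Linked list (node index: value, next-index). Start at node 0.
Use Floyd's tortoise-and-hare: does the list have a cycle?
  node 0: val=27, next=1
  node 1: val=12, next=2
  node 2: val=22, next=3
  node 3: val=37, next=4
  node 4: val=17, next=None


Floyd's tortoise (slow, +1) and hare (fast, +2):
  init: slow=0, fast=0
  step 1: slow=1, fast=2
  step 2: slow=2, fast=4
  step 3: fast -> None, no cycle

Cycle: no


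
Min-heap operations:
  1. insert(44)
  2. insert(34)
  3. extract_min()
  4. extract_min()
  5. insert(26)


insert(44) -> [44]
insert(34) -> [34, 44]
extract_min()->34, [44]
extract_min()->44, []
insert(26) -> [26]

Final heap: [26]


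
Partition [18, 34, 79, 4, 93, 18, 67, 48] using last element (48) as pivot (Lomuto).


Pivot: 48
  18 <= 48: advance i (no swap)
  34 <= 48: advance i (no swap)
  4 <= 48: swap -> [18, 34, 4, 79, 93, 18, 67, 48]
  18 <= 48: swap -> [18, 34, 4, 18, 93, 79, 67, 48]
Place pivot at 4: [18, 34, 4, 18, 48, 79, 67, 93]

Partitioned: [18, 34, 4, 18, 48, 79, 67, 93]


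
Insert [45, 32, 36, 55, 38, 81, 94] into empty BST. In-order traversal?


Insert 45: root
Insert 32: L from 45
Insert 36: L from 45 -> R from 32
Insert 55: R from 45
Insert 38: L from 45 -> R from 32 -> R from 36
Insert 81: R from 45 -> R from 55
Insert 94: R from 45 -> R from 55 -> R from 81

In-order: [32, 36, 38, 45, 55, 81, 94]


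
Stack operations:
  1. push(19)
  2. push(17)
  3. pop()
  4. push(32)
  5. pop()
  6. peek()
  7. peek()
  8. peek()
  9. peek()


push(19) -> [19]
push(17) -> [19, 17]
pop()->17, [19]
push(32) -> [19, 32]
pop()->32, [19]
peek()->19
peek()->19
peek()->19
peek()->19

Final stack: [19]


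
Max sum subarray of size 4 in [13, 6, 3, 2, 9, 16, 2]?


[0:4]: 24
[1:5]: 20
[2:6]: 30
[3:7]: 29

Max: 30 at [2:6]


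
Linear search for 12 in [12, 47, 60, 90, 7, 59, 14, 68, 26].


i=0: 12==12 found!

Found at 0, 1 comps


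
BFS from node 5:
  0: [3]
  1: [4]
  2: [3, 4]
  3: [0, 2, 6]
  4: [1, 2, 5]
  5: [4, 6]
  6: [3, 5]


Visit 5, enqueue [4, 6]
Visit 4, enqueue [1, 2]
Visit 6, enqueue [3]
Visit 1, enqueue []
Visit 2, enqueue []
Visit 3, enqueue [0]
Visit 0, enqueue []

BFS order: [5, 4, 6, 1, 2, 3, 0]


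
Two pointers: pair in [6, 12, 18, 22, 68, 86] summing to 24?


lo=0(6)+hi=5(86)=92
lo=0(6)+hi=4(68)=74
lo=0(6)+hi=3(22)=28
lo=0(6)+hi=2(18)=24

Yes: 6+18=24


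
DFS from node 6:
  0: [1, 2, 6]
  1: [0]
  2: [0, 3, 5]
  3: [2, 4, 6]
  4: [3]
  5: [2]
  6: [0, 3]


Visit 6, push [3, 0]
Visit 0, push [2, 1]
Visit 1, push []
Visit 2, push [5, 3]
Visit 3, push [4]
Visit 4, push []
Visit 5, push []

DFS order: [6, 0, 1, 2, 3, 4, 5]


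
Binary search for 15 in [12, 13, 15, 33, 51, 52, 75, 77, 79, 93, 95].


Step 1: lo=0, hi=10, mid=5, val=52
Step 2: lo=0, hi=4, mid=2, val=15

Found at index 2


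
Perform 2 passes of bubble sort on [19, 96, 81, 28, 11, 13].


Initial: [19, 96, 81, 28, 11, 13]
Pass 1: [19, 81, 28, 11, 13, 96] (4 swaps)
Pass 2: [19, 28, 11, 13, 81, 96] (3 swaps)

After 2 passes: [19, 28, 11, 13, 81, 96]


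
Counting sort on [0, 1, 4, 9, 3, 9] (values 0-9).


Input: [0, 1, 4, 9, 3, 9]
Counts: [1, 1, 0, 1, 1, 0, 0, 0, 0, 2]

Sorted: [0, 1, 3, 4, 9, 9]


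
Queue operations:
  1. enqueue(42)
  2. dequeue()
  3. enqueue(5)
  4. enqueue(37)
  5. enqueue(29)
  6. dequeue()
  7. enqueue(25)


enqueue(42) -> [42]
dequeue()->42, []
enqueue(5) -> [5]
enqueue(37) -> [5, 37]
enqueue(29) -> [5, 37, 29]
dequeue()->5, [37, 29]
enqueue(25) -> [37, 29, 25]

Final queue: [37, 29, 25]


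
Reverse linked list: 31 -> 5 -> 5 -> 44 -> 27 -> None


Step 1: curr=31, set curr.next=prev(None) | reversed so far: 31
Step 2: curr=5, set curr.next=prev(31) | reversed so far: 5 -> 31
Step 3: curr=5, set curr.next=prev(5) | reversed so far: 5 -> 5 -> 31
Step 4: curr=44, set curr.next=prev(5) | reversed so far: 44 -> 5 -> 5 -> 31
Step 5: curr=27, set curr.next=prev(44) | reversed so far: 27 -> 44 -> 5 -> 5 -> 31

27 -> 44 -> 5 -> 5 -> 31 -> None


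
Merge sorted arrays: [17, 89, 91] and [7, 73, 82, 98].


Take 7 from B
Take 17 from A
Take 73 from B
Take 82 from B
Take 89 from A
Take 91 from A

Merged: [7, 17, 73, 82, 89, 91, 98]


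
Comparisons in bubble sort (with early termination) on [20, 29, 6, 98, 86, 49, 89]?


Algorithm: bubble sort (with early termination)
Input: [20, 29, 6, 98, 86, 49, 89]
Sorted: [6, 20, 29, 49, 86, 89, 98]

15


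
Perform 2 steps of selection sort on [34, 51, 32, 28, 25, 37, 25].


Initial: [34, 51, 32, 28, 25, 37, 25]
Step 1: min=25 at 4
  Swap: [25, 51, 32, 28, 34, 37, 25]
Step 2: min=25 at 6
  Swap: [25, 25, 32, 28, 34, 37, 51]

After 2 steps: [25, 25, 32, 28, 34, 37, 51]


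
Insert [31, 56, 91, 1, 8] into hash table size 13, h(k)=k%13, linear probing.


Insert 31: h=5 -> slot 5
Insert 56: h=4 -> slot 4
Insert 91: h=0 -> slot 0
Insert 1: h=1 -> slot 1
Insert 8: h=8 -> slot 8

Table: [91, 1, None, None, 56, 31, None, None, 8, None, None, None, None]


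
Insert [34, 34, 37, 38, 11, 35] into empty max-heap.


Insert 34: [34]
Insert 34: [34, 34]
Insert 37: [37, 34, 34]
Insert 38: [38, 37, 34, 34]
Insert 11: [38, 37, 34, 34, 11]
Insert 35: [38, 37, 35, 34, 11, 34]

Final heap: [38, 37, 35, 34, 11, 34]


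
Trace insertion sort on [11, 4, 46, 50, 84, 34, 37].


Initial: [11, 4, 46, 50, 84, 34, 37]
Insert 4: [4, 11, 46, 50, 84, 34, 37]
Insert 46: [4, 11, 46, 50, 84, 34, 37]
Insert 50: [4, 11, 46, 50, 84, 34, 37]
Insert 84: [4, 11, 46, 50, 84, 34, 37]
Insert 34: [4, 11, 34, 46, 50, 84, 37]
Insert 37: [4, 11, 34, 37, 46, 50, 84]

Sorted: [4, 11, 34, 37, 46, 50, 84]


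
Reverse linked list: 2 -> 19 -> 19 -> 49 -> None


Step 1: curr=2, set curr.next=prev(None) | reversed so far: 2
Step 2: curr=19, set curr.next=prev(2) | reversed so far: 19 -> 2
Step 3: curr=19, set curr.next=prev(19) | reversed so far: 19 -> 19 -> 2
Step 4: curr=49, set curr.next=prev(19) | reversed so far: 49 -> 19 -> 19 -> 2

49 -> 19 -> 19 -> 2 -> None


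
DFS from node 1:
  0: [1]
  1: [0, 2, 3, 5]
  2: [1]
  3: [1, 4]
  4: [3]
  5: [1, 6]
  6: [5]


Visit 1, push [5, 3, 2, 0]
Visit 0, push []
Visit 2, push []
Visit 3, push [4]
Visit 4, push []
Visit 5, push [6]
Visit 6, push []

DFS order: [1, 0, 2, 3, 4, 5, 6]


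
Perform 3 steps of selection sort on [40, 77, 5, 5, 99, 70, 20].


Initial: [40, 77, 5, 5, 99, 70, 20]
Step 1: min=5 at 2
  Swap: [5, 77, 40, 5, 99, 70, 20]
Step 2: min=5 at 3
  Swap: [5, 5, 40, 77, 99, 70, 20]
Step 3: min=20 at 6
  Swap: [5, 5, 20, 77, 99, 70, 40]

After 3 steps: [5, 5, 20, 77, 99, 70, 40]


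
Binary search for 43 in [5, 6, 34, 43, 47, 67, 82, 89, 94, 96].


Step 1: lo=0, hi=9, mid=4, val=47
Step 2: lo=0, hi=3, mid=1, val=6
Step 3: lo=2, hi=3, mid=2, val=34
Step 4: lo=3, hi=3, mid=3, val=43

Found at index 3


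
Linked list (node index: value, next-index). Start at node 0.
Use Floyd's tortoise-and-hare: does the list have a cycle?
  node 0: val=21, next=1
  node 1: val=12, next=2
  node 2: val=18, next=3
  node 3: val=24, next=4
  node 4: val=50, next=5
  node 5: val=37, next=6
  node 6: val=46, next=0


Floyd's tortoise (slow, +1) and hare (fast, +2):
  init: slow=0, fast=0
  step 1: slow=1, fast=2
  step 2: slow=2, fast=4
  step 3: slow=3, fast=6
  step 4: slow=4, fast=1
  step 5: slow=5, fast=3
  step 6: slow=6, fast=5
  step 7: slow=0, fast=0
  slow == fast at node 0: cycle detected

Cycle: yes


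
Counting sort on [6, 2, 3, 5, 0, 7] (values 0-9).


Input: [6, 2, 3, 5, 0, 7]
Counts: [1, 0, 1, 1, 0, 1, 1, 1, 0, 0]

Sorted: [0, 2, 3, 5, 6, 7]


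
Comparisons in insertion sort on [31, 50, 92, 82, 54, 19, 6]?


Algorithm: insertion sort
Input: [31, 50, 92, 82, 54, 19, 6]
Sorted: [6, 19, 31, 50, 54, 82, 92]

18


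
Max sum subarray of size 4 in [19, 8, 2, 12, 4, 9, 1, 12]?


[0:4]: 41
[1:5]: 26
[2:6]: 27
[3:7]: 26
[4:8]: 26

Max: 41 at [0:4]


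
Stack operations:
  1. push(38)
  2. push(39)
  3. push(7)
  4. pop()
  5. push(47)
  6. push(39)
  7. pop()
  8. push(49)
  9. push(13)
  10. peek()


push(38) -> [38]
push(39) -> [38, 39]
push(7) -> [38, 39, 7]
pop()->7, [38, 39]
push(47) -> [38, 39, 47]
push(39) -> [38, 39, 47, 39]
pop()->39, [38, 39, 47]
push(49) -> [38, 39, 47, 49]
push(13) -> [38, 39, 47, 49, 13]
peek()->13

Final stack: [38, 39, 47, 49, 13]


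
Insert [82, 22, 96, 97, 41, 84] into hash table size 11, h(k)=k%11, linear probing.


Insert 82: h=5 -> slot 5
Insert 22: h=0 -> slot 0
Insert 96: h=8 -> slot 8
Insert 97: h=9 -> slot 9
Insert 41: h=8, 2 probes -> slot 10
Insert 84: h=7 -> slot 7

Table: [22, None, None, None, None, 82, None, 84, 96, 97, 41]


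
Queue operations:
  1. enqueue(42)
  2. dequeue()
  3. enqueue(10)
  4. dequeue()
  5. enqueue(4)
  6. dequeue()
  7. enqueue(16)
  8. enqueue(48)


enqueue(42) -> [42]
dequeue()->42, []
enqueue(10) -> [10]
dequeue()->10, []
enqueue(4) -> [4]
dequeue()->4, []
enqueue(16) -> [16]
enqueue(48) -> [16, 48]

Final queue: [16, 48]


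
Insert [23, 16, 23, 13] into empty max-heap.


Insert 23: [23]
Insert 16: [23, 16]
Insert 23: [23, 16, 23]
Insert 13: [23, 16, 23, 13]

Final heap: [23, 16, 23, 13]


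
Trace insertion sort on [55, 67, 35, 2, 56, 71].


Initial: [55, 67, 35, 2, 56, 71]
Insert 67: [55, 67, 35, 2, 56, 71]
Insert 35: [35, 55, 67, 2, 56, 71]
Insert 2: [2, 35, 55, 67, 56, 71]
Insert 56: [2, 35, 55, 56, 67, 71]
Insert 71: [2, 35, 55, 56, 67, 71]

Sorted: [2, 35, 55, 56, 67, 71]


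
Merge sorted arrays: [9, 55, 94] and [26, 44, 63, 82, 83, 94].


Take 9 from A
Take 26 from B
Take 44 from B
Take 55 from A
Take 63 from B
Take 82 from B
Take 83 from B
Take 94 from A

Merged: [9, 26, 44, 55, 63, 82, 83, 94, 94]


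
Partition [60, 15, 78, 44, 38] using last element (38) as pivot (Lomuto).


Pivot: 38
  15 <= 38: swap -> [15, 60, 78, 44, 38]
Place pivot at 1: [15, 38, 78, 44, 60]

Partitioned: [15, 38, 78, 44, 60]


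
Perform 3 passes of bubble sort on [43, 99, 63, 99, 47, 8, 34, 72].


Initial: [43, 99, 63, 99, 47, 8, 34, 72]
Pass 1: [43, 63, 99, 47, 8, 34, 72, 99] (5 swaps)
Pass 2: [43, 63, 47, 8, 34, 72, 99, 99] (4 swaps)
Pass 3: [43, 47, 8, 34, 63, 72, 99, 99] (3 swaps)

After 3 passes: [43, 47, 8, 34, 63, 72, 99, 99]


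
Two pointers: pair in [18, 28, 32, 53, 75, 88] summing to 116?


lo=0(18)+hi=5(88)=106
lo=1(28)+hi=5(88)=116

Yes: 28+88=116


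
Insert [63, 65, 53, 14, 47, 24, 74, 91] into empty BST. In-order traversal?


Insert 63: root
Insert 65: R from 63
Insert 53: L from 63
Insert 14: L from 63 -> L from 53
Insert 47: L from 63 -> L from 53 -> R from 14
Insert 24: L from 63 -> L from 53 -> R from 14 -> L from 47
Insert 74: R from 63 -> R from 65
Insert 91: R from 63 -> R from 65 -> R from 74

In-order: [14, 24, 47, 53, 63, 65, 74, 91]


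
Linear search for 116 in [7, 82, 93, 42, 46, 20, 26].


i=0: 7!=116
i=1: 82!=116
i=2: 93!=116
i=3: 42!=116
i=4: 46!=116
i=5: 20!=116
i=6: 26!=116

Not found, 7 comps


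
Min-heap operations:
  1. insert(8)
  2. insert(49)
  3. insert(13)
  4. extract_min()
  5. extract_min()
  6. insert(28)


insert(8) -> [8]
insert(49) -> [8, 49]
insert(13) -> [8, 49, 13]
extract_min()->8, [13, 49]
extract_min()->13, [49]
insert(28) -> [28, 49]

Final heap: [28, 49]


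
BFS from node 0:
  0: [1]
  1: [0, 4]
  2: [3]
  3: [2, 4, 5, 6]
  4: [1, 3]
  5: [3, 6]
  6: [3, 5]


Visit 0, enqueue [1]
Visit 1, enqueue [4]
Visit 4, enqueue [3]
Visit 3, enqueue [2, 5, 6]
Visit 2, enqueue []
Visit 5, enqueue []
Visit 6, enqueue []

BFS order: [0, 1, 4, 3, 2, 5, 6]


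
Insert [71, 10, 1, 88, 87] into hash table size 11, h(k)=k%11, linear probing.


Insert 71: h=5 -> slot 5
Insert 10: h=10 -> slot 10
Insert 1: h=1 -> slot 1
Insert 88: h=0 -> slot 0
Insert 87: h=10, 3 probes -> slot 2

Table: [88, 1, 87, None, None, 71, None, None, None, None, 10]


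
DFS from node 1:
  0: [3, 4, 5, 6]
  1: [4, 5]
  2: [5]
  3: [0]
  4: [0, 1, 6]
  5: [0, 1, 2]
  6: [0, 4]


Visit 1, push [5, 4]
Visit 4, push [6, 0]
Visit 0, push [6, 5, 3]
Visit 3, push []
Visit 5, push [2]
Visit 2, push []
Visit 6, push []

DFS order: [1, 4, 0, 3, 5, 2, 6]


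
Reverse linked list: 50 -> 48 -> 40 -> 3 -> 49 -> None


Step 1: curr=50, set curr.next=prev(None) | reversed so far: 50
Step 2: curr=48, set curr.next=prev(50) | reversed so far: 48 -> 50
Step 3: curr=40, set curr.next=prev(48) | reversed so far: 40 -> 48 -> 50
Step 4: curr=3, set curr.next=prev(40) | reversed so far: 3 -> 40 -> 48 -> 50
Step 5: curr=49, set curr.next=prev(3) | reversed so far: 49 -> 3 -> 40 -> 48 -> 50

49 -> 3 -> 40 -> 48 -> 50 -> None


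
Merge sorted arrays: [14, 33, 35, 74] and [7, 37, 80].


Take 7 from B
Take 14 from A
Take 33 from A
Take 35 from A
Take 37 from B
Take 74 from A

Merged: [7, 14, 33, 35, 37, 74, 80]


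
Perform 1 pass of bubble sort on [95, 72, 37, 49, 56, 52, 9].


Initial: [95, 72, 37, 49, 56, 52, 9]
Pass 1: [72, 37, 49, 56, 52, 9, 95] (6 swaps)

After 1 pass: [72, 37, 49, 56, 52, 9, 95]


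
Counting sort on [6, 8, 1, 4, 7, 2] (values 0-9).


Input: [6, 8, 1, 4, 7, 2]
Counts: [0, 1, 1, 0, 1, 0, 1, 1, 1, 0]

Sorted: [1, 2, 4, 6, 7, 8]


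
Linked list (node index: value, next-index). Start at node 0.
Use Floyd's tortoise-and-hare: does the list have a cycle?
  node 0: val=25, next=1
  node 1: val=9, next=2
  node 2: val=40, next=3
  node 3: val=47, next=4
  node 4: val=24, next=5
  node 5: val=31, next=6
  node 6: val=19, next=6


Floyd's tortoise (slow, +1) and hare (fast, +2):
  init: slow=0, fast=0
  step 1: slow=1, fast=2
  step 2: slow=2, fast=4
  step 3: slow=3, fast=6
  step 4: slow=4, fast=6
  step 5: slow=5, fast=6
  step 6: slow=6, fast=6
  slow == fast at node 6: cycle detected

Cycle: yes


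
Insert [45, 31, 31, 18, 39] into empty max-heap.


Insert 45: [45]
Insert 31: [45, 31]
Insert 31: [45, 31, 31]
Insert 18: [45, 31, 31, 18]
Insert 39: [45, 39, 31, 18, 31]

Final heap: [45, 39, 31, 18, 31]


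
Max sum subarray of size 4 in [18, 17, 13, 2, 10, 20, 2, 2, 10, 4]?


[0:4]: 50
[1:5]: 42
[2:6]: 45
[3:7]: 34
[4:8]: 34
[5:9]: 34
[6:10]: 18

Max: 50 at [0:4]


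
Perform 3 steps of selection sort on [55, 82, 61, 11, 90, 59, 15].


Initial: [55, 82, 61, 11, 90, 59, 15]
Step 1: min=11 at 3
  Swap: [11, 82, 61, 55, 90, 59, 15]
Step 2: min=15 at 6
  Swap: [11, 15, 61, 55, 90, 59, 82]
Step 3: min=55 at 3
  Swap: [11, 15, 55, 61, 90, 59, 82]

After 3 steps: [11, 15, 55, 61, 90, 59, 82]


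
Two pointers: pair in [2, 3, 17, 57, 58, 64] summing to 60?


lo=0(2)+hi=5(64)=66
lo=0(2)+hi=4(58)=60

Yes: 2+58=60


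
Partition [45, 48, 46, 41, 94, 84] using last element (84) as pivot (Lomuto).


Pivot: 84
  45 <= 84: advance i (no swap)
  48 <= 84: advance i (no swap)
  46 <= 84: advance i (no swap)
  41 <= 84: advance i (no swap)
Place pivot at 4: [45, 48, 46, 41, 84, 94]

Partitioned: [45, 48, 46, 41, 84, 94]


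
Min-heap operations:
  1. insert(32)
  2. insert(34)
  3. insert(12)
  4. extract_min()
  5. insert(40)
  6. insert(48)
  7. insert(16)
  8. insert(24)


insert(32) -> [32]
insert(34) -> [32, 34]
insert(12) -> [12, 34, 32]
extract_min()->12, [32, 34]
insert(40) -> [32, 34, 40]
insert(48) -> [32, 34, 40, 48]
insert(16) -> [16, 32, 40, 48, 34]
insert(24) -> [16, 32, 24, 48, 34, 40]

Final heap: [16, 32, 24, 48, 34, 40]


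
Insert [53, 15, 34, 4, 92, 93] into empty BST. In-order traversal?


Insert 53: root
Insert 15: L from 53
Insert 34: L from 53 -> R from 15
Insert 4: L from 53 -> L from 15
Insert 92: R from 53
Insert 93: R from 53 -> R from 92

In-order: [4, 15, 34, 53, 92, 93]


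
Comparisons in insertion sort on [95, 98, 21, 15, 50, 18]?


Algorithm: insertion sort
Input: [95, 98, 21, 15, 50, 18]
Sorted: [15, 18, 21, 50, 95, 98]

14


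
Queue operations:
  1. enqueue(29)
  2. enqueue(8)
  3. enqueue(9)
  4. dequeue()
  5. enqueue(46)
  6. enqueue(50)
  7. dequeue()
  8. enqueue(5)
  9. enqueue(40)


enqueue(29) -> [29]
enqueue(8) -> [29, 8]
enqueue(9) -> [29, 8, 9]
dequeue()->29, [8, 9]
enqueue(46) -> [8, 9, 46]
enqueue(50) -> [8, 9, 46, 50]
dequeue()->8, [9, 46, 50]
enqueue(5) -> [9, 46, 50, 5]
enqueue(40) -> [9, 46, 50, 5, 40]

Final queue: [9, 46, 50, 5, 40]


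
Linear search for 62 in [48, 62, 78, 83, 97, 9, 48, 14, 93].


i=0: 48!=62
i=1: 62==62 found!

Found at 1, 2 comps


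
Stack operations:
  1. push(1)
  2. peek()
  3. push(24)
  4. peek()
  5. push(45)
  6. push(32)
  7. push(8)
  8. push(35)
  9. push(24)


push(1) -> [1]
peek()->1
push(24) -> [1, 24]
peek()->24
push(45) -> [1, 24, 45]
push(32) -> [1, 24, 45, 32]
push(8) -> [1, 24, 45, 32, 8]
push(35) -> [1, 24, 45, 32, 8, 35]
push(24) -> [1, 24, 45, 32, 8, 35, 24]

Final stack: [1, 24, 45, 32, 8, 35, 24]


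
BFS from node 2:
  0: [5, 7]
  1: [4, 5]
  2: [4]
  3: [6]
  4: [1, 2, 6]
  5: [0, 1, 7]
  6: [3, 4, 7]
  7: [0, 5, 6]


Visit 2, enqueue [4]
Visit 4, enqueue [1, 6]
Visit 1, enqueue [5]
Visit 6, enqueue [3, 7]
Visit 5, enqueue [0]
Visit 3, enqueue []
Visit 7, enqueue []
Visit 0, enqueue []

BFS order: [2, 4, 1, 6, 5, 3, 7, 0]


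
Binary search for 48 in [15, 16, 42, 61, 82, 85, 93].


Step 1: lo=0, hi=6, mid=3, val=61
Step 2: lo=0, hi=2, mid=1, val=16
Step 3: lo=2, hi=2, mid=2, val=42

Not found


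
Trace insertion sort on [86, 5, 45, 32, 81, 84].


Initial: [86, 5, 45, 32, 81, 84]
Insert 5: [5, 86, 45, 32, 81, 84]
Insert 45: [5, 45, 86, 32, 81, 84]
Insert 32: [5, 32, 45, 86, 81, 84]
Insert 81: [5, 32, 45, 81, 86, 84]
Insert 84: [5, 32, 45, 81, 84, 86]

Sorted: [5, 32, 45, 81, 84, 86]


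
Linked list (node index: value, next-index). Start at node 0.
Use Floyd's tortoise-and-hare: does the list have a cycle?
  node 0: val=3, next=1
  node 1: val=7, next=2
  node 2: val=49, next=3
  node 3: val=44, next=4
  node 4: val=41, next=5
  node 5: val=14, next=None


Floyd's tortoise (slow, +1) and hare (fast, +2):
  init: slow=0, fast=0
  step 1: slow=1, fast=2
  step 2: slow=2, fast=4
  step 3: fast 4->5->None, no cycle

Cycle: no


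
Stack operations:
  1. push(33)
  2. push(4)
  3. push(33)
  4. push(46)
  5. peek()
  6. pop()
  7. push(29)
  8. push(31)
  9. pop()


push(33) -> [33]
push(4) -> [33, 4]
push(33) -> [33, 4, 33]
push(46) -> [33, 4, 33, 46]
peek()->46
pop()->46, [33, 4, 33]
push(29) -> [33, 4, 33, 29]
push(31) -> [33, 4, 33, 29, 31]
pop()->31, [33, 4, 33, 29]

Final stack: [33, 4, 33, 29]


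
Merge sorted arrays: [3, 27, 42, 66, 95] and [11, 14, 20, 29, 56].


Take 3 from A
Take 11 from B
Take 14 from B
Take 20 from B
Take 27 from A
Take 29 from B
Take 42 from A
Take 56 from B

Merged: [3, 11, 14, 20, 27, 29, 42, 56, 66, 95]


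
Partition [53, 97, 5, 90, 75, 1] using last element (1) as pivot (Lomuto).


Pivot: 1
Place pivot at 0: [1, 97, 5, 90, 75, 53]

Partitioned: [1, 97, 5, 90, 75, 53]


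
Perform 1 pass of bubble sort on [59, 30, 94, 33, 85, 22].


Initial: [59, 30, 94, 33, 85, 22]
Pass 1: [30, 59, 33, 85, 22, 94] (4 swaps)

After 1 pass: [30, 59, 33, 85, 22, 94]


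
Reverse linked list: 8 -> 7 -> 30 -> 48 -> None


Step 1: curr=8, set curr.next=prev(None) | reversed so far: 8
Step 2: curr=7, set curr.next=prev(8) | reversed so far: 7 -> 8
Step 3: curr=30, set curr.next=prev(7) | reversed so far: 30 -> 7 -> 8
Step 4: curr=48, set curr.next=prev(30) | reversed so far: 48 -> 30 -> 7 -> 8

48 -> 30 -> 7 -> 8 -> None


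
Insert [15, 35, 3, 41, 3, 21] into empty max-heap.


Insert 15: [15]
Insert 35: [35, 15]
Insert 3: [35, 15, 3]
Insert 41: [41, 35, 3, 15]
Insert 3: [41, 35, 3, 15, 3]
Insert 21: [41, 35, 21, 15, 3, 3]

Final heap: [41, 35, 21, 15, 3, 3]


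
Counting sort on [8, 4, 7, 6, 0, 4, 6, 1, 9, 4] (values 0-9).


Input: [8, 4, 7, 6, 0, 4, 6, 1, 9, 4]
Counts: [1, 1, 0, 0, 3, 0, 2, 1, 1, 1]

Sorted: [0, 1, 4, 4, 4, 6, 6, 7, 8, 9]


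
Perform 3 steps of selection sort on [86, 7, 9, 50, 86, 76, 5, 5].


Initial: [86, 7, 9, 50, 86, 76, 5, 5]
Step 1: min=5 at 6
  Swap: [5, 7, 9, 50, 86, 76, 86, 5]
Step 2: min=5 at 7
  Swap: [5, 5, 9, 50, 86, 76, 86, 7]
Step 3: min=7 at 7
  Swap: [5, 5, 7, 50, 86, 76, 86, 9]

After 3 steps: [5, 5, 7, 50, 86, 76, 86, 9]


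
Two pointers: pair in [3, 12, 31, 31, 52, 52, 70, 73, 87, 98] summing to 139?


lo=0(3)+hi=9(98)=101
lo=1(12)+hi=9(98)=110
lo=2(31)+hi=9(98)=129
lo=3(31)+hi=9(98)=129
lo=4(52)+hi=9(98)=150
lo=4(52)+hi=8(87)=139

Yes: 52+87=139


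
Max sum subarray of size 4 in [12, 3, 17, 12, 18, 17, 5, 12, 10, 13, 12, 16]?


[0:4]: 44
[1:5]: 50
[2:6]: 64
[3:7]: 52
[4:8]: 52
[5:9]: 44
[6:10]: 40
[7:11]: 47
[8:12]: 51

Max: 64 at [2:6]


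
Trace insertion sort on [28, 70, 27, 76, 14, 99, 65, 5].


Initial: [28, 70, 27, 76, 14, 99, 65, 5]
Insert 70: [28, 70, 27, 76, 14, 99, 65, 5]
Insert 27: [27, 28, 70, 76, 14, 99, 65, 5]
Insert 76: [27, 28, 70, 76, 14, 99, 65, 5]
Insert 14: [14, 27, 28, 70, 76, 99, 65, 5]
Insert 99: [14, 27, 28, 70, 76, 99, 65, 5]
Insert 65: [14, 27, 28, 65, 70, 76, 99, 5]
Insert 5: [5, 14, 27, 28, 65, 70, 76, 99]

Sorted: [5, 14, 27, 28, 65, 70, 76, 99]


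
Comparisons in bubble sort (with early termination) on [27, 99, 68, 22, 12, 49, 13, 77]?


Algorithm: bubble sort (with early termination)
Input: [27, 99, 68, 22, 12, 49, 13, 77]
Sorted: [12, 13, 22, 27, 49, 68, 77, 99]

27


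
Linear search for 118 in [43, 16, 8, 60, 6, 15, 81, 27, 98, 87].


i=0: 43!=118
i=1: 16!=118
i=2: 8!=118
i=3: 60!=118
i=4: 6!=118
i=5: 15!=118
i=6: 81!=118
i=7: 27!=118
i=8: 98!=118
i=9: 87!=118

Not found, 10 comps


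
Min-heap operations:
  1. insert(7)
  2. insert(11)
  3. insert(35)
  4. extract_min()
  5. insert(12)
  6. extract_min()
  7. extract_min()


insert(7) -> [7]
insert(11) -> [7, 11]
insert(35) -> [7, 11, 35]
extract_min()->7, [11, 35]
insert(12) -> [11, 35, 12]
extract_min()->11, [12, 35]
extract_min()->12, [35]

Final heap: [35]


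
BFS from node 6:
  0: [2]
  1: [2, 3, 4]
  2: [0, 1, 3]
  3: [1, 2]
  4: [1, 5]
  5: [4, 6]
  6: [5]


Visit 6, enqueue [5]
Visit 5, enqueue [4]
Visit 4, enqueue [1]
Visit 1, enqueue [2, 3]
Visit 2, enqueue [0]
Visit 3, enqueue []
Visit 0, enqueue []

BFS order: [6, 5, 4, 1, 2, 3, 0]


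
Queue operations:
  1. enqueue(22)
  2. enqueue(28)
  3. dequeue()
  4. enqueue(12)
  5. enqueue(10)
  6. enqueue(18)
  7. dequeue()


enqueue(22) -> [22]
enqueue(28) -> [22, 28]
dequeue()->22, [28]
enqueue(12) -> [28, 12]
enqueue(10) -> [28, 12, 10]
enqueue(18) -> [28, 12, 10, 18]
dequeue()->28, [12, 10, 18]

Final queue: [12, 10, 18]


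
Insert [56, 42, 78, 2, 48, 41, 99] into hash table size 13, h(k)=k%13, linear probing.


Insert 56: h=4 -> slot 4
Insert 42: h=3 -> slot 3
Insert 78: h=0 -> slot 0
Insert 2: h=2 -> slot 2
Insert 48: h=9 -> slot 9
Insert 41: h=2, 3 probes -> slot 5
Insert 99: h=8 -> slot 8

Table: [78, None, 2, 42, 56, 41, None, None, 99, 48, None, None, None]


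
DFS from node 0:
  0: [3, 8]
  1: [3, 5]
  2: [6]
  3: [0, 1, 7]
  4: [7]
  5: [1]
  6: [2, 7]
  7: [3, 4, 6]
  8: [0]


Visit 0, push [8, 3]
Visit 3, push [7, 1]
Visit 1, push [5]
Visit 5, push []
Visit 7, push [6, 4]
Visit 4, push []
Visit 6, push [2]
Visit 2, push []
Visit 8, push []

DFS order: [0, 3, 1, 5, 7, 4, 6, 2, 8]


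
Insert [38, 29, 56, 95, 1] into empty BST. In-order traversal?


Insert 38: root
Insert 29: L from 38
Insert 56: R from 38
Insert 95: R from 38 -> R from 56
Insert 1: L from 38 -> L from 29

In-order: [1, 29, 38, 56, 95]


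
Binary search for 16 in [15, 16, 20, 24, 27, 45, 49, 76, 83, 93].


Step 1: lo=0, hi=9, mid=4, val=27
Step 2: lo=0, hi=3, mid=1, val=16

Found at index 1


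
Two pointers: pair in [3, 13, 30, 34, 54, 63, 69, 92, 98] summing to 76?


lo=0(3)+hi=8(98)=101
lo=0(3)+hi=7(92)=95
lo=0(3)+hi=6(69)=72
lo=1(13)+hi=6(69)=82
lo=1(13)+hi=5(63)=76

Yes: 13+63=76


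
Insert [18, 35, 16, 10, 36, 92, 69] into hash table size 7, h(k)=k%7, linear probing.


Insert 18: h=4 -> slot 4
Insert 35: h=0 -> slot 0
Insert 16: h=2 -> slot 2
Insert 10: h=3 -> slot 3
Insert 36: h=1 -> slot 1
Insert 92: h=1, 4 probes -> slot 5
Insert 69: h=6 -> slot 6

Table: [35, 36, 16, 10, 18, 92, 69]


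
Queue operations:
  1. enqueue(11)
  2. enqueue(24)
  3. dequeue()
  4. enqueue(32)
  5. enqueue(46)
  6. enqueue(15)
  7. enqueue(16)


enqueue(11) -> [11]
enqueue(24) -> [11, 24]
dequeue()->11, [24]
enqueue(32) -> [24, 32]
enqueue(46) -> [24, 32, 46]
enqueue(15) -> [24, 32, 46, 15]
enqueue(16) -> [24, 32, 46, 15, 16]

Final queue: [24, 32, 46, 15, 16]


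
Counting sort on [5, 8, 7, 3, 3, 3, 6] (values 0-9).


Input: [5, 8, 7, 3, 3, 3, 6]
Counts: [0, 0, 0, 3, 0, 1, 1, 1, 1, 0]

Sorted: [3, 3, 3, 5, 6, 7, 8]


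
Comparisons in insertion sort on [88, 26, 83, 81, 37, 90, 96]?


Algorithm: insertion sort
Input: [88, 26, 83, 81, 37, 90, 96]
Sorted: [26, 37, 81, 83, 88, 90, 96]

12


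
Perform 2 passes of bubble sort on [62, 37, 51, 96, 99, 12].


Initial: [62, 37, 51, 96, 99, 12]
Pass 1: [37, 51, 62, 96, 12, 99] (3 swaps)
Pass 2: [37, 51, 62, 12, 96, 99] (1 swaps)

After 2 passes: [37, 51, 62, 12, 96, 99]


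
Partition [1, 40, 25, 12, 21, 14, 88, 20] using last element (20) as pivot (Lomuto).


Pivot: 20
  1 <= 20: advance i (no swap)
  12 <= 20: swap -> [1, 12, 25, 40, 21, 14, 88, 20]
  14 <= 20: swap -> [1, 12, 14, 40, 21, 25, 88, 20]
Place pivot at 3: [1, 12, 14, 20, 21, 25, 88, 40]

Partitioned: [1, 12, 14, 20, 21, 25, 88, 40]


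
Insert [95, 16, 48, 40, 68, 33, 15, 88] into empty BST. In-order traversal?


Insert 95: root
Insert 16: L from 95
Insert 48: L from 95 -> R from 16
Insert 40: L from 95 -> R from 16 -> L from 48
Insert 68: L from 95 -> R from 16 -> R from 48
Insert 33: L from 95 -> R from 16 -> L from 48 -> L from 40
Insert 15: L from 95 -> L from 16
Insert 88: L from 95 -> R from 16 -> R from 48 -> R from 68

In-order: [15, 16, 33, 40, 48, 68, 88, 95]


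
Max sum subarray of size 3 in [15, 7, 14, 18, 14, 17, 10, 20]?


[0:3]: 36
[1:4]: 39
[2:5]: 46
[3:6]: 49
[4:7]: 41
[5:8]: 47

Max: 49 at [3:6]


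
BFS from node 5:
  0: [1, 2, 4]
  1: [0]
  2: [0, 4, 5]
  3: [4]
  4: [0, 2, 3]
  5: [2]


Visit 5, enqueue [2]
Visit 2, enqueue [0, 4]
Visit 0, enqueue [1]
Visit 4, enqueue [3]
Visit 1, enqueue []
Visit 3, enqueue []

BFS order: [5, 2, 0, 4, 1, 3]


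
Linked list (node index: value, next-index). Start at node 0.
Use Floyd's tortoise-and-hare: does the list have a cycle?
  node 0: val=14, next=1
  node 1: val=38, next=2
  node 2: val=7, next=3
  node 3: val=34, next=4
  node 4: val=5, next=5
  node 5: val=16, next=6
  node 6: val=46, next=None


Floyd's tortoise (slow, +1) and hare (fast, +2):
  init: slow=0, fast=0
  step 1: slow=1, fast=2
  step 2: slow=2, fast=4
  step 3: slow=3, fast=6
  step 4: fast -> None, no cycle

Cycle: no


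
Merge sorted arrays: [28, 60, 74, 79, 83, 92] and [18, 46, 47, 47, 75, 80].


Take 18 from B
Take 28 from A
Take 46 from B
Take 47 from B
Take 47 from B
Take 60 from A
Take 74 from A
Take 75 from B
Take 79 from A
Take 80 from B

Merged: [18, 28, 46, 47, 47, 60, 74, 75, 79, 80, 83, 92]


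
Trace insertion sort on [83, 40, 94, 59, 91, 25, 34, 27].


Initial: [83, 40, 94, 59, 91, 25, 34, 27]
Insert 40: [40, 83, 94, 59, 91, 25, 34, 27]
Insert 94: [40, 83, 94, 59, 91, 25, 34, 27]
Insert 59: [40, 59, 83, 94, 91, 25, 34, 27]
Insert 91: [40, 59, 83, 91, 94, 25, 34, 27]
Insert 25: [25, 40, 59, 83, 91, 94, 34, 27]
Insert 34: [25, 34, 40, 59, 83, 91, 94, 27]
Insert 27: [25, 27, 34, 40, 59, 83, 91, 94]

Sorted: [25, 27, 34, 40, 59, 83, 91, 94]


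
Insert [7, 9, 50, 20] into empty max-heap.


Insert 7: [7]
Insert 9: [9, 7]
Insert 50: [50, 7, 9]
Insert 20: [50, 20, 9, 7]

Final heap: [50, 20, 9, 7]


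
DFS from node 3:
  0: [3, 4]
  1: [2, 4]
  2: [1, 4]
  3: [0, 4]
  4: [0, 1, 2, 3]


Visit 3, push [4, 0]
Visit 0, push [4]
Visit 4, push [2, 1]
Visit 1, push [2]
Visit 2, push []

DFS order: [3, 0, 4, 1, 2]


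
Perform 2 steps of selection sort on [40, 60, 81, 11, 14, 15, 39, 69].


Initial: [40, 60, 81, 11, 14, 15, 39, 69]
Step 1: min=11 at 3
  Swap: [11, 60, 81, 40, 14, 15, 39, 69]
Step 2: min=14 at 4
  Swap: [11, 14, 81, 40, 60, 15, 39, 69]

After 2 steps: [11, 14, 81, 40, 60, 15, 39, 69]


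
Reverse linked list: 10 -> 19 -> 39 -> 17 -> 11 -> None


Step 1: curr=10, set curr.next=prev(None) | reversed so far: 10
Step 2: curr=19, set curr.next=prev(10) | reversed so far: 19 -> 10
Step 3: curr=39, set curr.next=prev(19) | reversed so far: 39 -> 19 -> 10
Step 4: curr=17, set curr.next=prev(39) | reversed so far: 17 -> 39 -> 19 -> 10
Step 5: curr=11, set curr.next=prev(17) | reversed so far: 11 -> 17 -> 39 -> 19 -> 10

11 -> 17 -> 39 -> 19 -> 10 -> None


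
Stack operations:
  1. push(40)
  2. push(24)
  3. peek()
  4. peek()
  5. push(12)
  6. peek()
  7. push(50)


push(40) -> [40]
push(24) -> [40, 24]
peek()->24
peek()->24
push(12) -> [40, 24, 12]
peek()->12
push(50) -> [40, 24, 12, 50]

Final stack: [40, 24, 12, 50]


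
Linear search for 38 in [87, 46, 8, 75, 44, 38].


i=0: 87!=38
i=1: 46!=38
i=2: 8!=38
i=3: 75!=38
i=4: 44!=38
i=5: 38==38 found!

Found at 5, 6 comps


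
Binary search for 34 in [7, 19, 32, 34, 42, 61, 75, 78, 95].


Step 1: lo=0, hi=8, mid=4, val=42
Step 2: lo=0, hi=3, mid=1, val=19
Step 3: lo=2, hi=3, mid=2, val=32
Step 4: lo=3, hi=3, mid=3, val=34

Found at index 3


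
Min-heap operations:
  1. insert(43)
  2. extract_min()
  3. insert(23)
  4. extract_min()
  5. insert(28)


insert(43) -> [43]
extract_min()->43, []
insert(23) -> [23]
extract_min()->23, []
insert(28) -> [28]

Final heap: [28]


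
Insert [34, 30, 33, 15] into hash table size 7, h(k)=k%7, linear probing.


Insert 34: h=6 -> slot 6
Insert 30: h=2 -> slot 2
Insert 33: h=5 -> slot 5
Insert 15: h=1 -> slot 1

Table: [None, 15, 30, None, None, 33, 34]


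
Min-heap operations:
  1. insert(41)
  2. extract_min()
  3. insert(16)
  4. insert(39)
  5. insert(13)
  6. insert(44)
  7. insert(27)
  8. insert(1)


insert(41) -> [41]
extract_min()->41, []
insert(16) -> [16]
insert(39) -> [16, 39]
insert(13) -> [13, 39, 16]
insert(44) -> [13, 39, 16, 44]
insert(27) -> [13, 27, 16, 44, 39]
insert(1) -> [1, 27, 13, 44, 39, 16]

Final heap: [1, 27, 13, 44, 39, 16]


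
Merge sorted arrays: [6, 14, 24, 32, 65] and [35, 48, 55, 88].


Take 6 from A
Take 14 from A
Take 24 from A
Take 32 from A
Take 35 from B
Take 48 from B
Take 55 from B
Take 65 from A

Merged: [6, 14, 24, 32, 35, 48, 55, 65, 88]


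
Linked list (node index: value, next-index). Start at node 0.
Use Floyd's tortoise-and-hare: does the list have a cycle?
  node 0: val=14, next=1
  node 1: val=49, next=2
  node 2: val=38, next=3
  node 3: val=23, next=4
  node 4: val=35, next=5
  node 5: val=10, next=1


Floyd's tortoise (slow, +1) and hare (fast, +2):
  init: slow=0, fast=0
  step 1: slow=1, fast=2
  step 2: slow=2, fast=4
  step 3: slow=3, fast=1
  step 4: slow=4, fast=3
  step 5: slow=5, fast=5
  slow == fast at node 5: cycle detected

Cycle: yes


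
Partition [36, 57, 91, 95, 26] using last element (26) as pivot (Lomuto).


Pivot: 26
Place pivot at 0: [26, 57, 91, 95, 36]

Partitioned: [26, 57, 91, 95, 36]


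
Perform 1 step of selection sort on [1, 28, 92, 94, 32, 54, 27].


Initial: [1, 28, 92, 94, 32, 54, 27]
Step 1: min=1 at 0
  Swap: [1, 28, 92, 94, 32, 54, 27]

After 1 step: [1, 28, 92, 94, 32, 54, 27]


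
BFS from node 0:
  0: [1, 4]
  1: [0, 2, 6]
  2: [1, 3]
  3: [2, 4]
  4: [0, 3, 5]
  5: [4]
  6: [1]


Visit 0, enqueue [1, 4]
Visit 1, enqueue [2, 6]
Visit 4, enqueue [3, 5]
Visit 2, enqueue []
Visit 6, enqueue []
Visit 3, enqueue []
Visit 5, enqueue []

BFS order: [0, 1, 4, 2, 6, 3, 5]


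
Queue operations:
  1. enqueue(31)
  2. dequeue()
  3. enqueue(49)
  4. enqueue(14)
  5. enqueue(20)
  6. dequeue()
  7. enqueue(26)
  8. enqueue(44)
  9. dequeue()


enqueue(31) -> [31]
dequeue()->31, []
enqueue(49) -> [49]
enqueue(14) -> [49, 14]
enqueue(20) -> [49, 14, 20]
dequeue()->49, [14, 20]
enqueue(26) -> [14, 20, 26]
enqueue(44) -> [14, 20, 26, 44]
dequeue()->14, [20, 26, 44]

Final queue: [20, 26, 44]


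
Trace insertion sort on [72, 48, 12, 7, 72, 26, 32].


Initial: [72, 48, 12, 7, 72, 26, 32]
Insert 48: [48, 72, 12, 7, 72, 26, 32]
Insert 12: [12, 48, 72, 7, 72, 26, 32]
Insert 7: [7, 12, 48, 72, 72, 26, 32]
Insert 72: [7, 12, 48, 72, 72, 26, 32]
Insert 26: [7, 12, 26, 48, 72, 72, 32]
Insert 32: [7, 12, 26, 32, 48, 72, 72]

Sorted: [7, 12, 26, 32, 48, 72, 72]


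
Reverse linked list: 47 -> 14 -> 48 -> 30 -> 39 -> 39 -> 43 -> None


Step 1: curr=47, set curr.next=prev(None) | reversed so far: 47
Step 2: curr=14, set curr.next=prev(47) | reversed so far: 14 -> 47
Step 3: curr=48, set curr.next=prev(14) | reversed so far: 48 -> 14 -> 47
Step 4: curr=30, set curr.next=prev(48) | reversed so far: 30 -> 48 -> 14 -> 47
Step 5: curr=39, set curr.next=prev(30) | reversed so far: 39 -> 30 -> 48 -> 14 -> 47
Step 6: curr=39, set curr.next=prev(39) | reversed so far: 39 -> 39 -> 30 -> 48 -> 14 -> 47
Step 7: curr=43, set curr.next=prev(39) | reversed so far: 43 -> 39 -> 39 -> 30 -> 48 -> 14 -> 47

43 -> 39 -> 39 -> 30 -> 48 -> 14 -> 47 -> None


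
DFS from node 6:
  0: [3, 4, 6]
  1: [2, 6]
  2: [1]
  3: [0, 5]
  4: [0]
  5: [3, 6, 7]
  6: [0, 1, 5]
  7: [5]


Visit 6, push [5, 1, 0]
Visit 0, push [4, 3]
Visit 3, push [5]
Visit 5, push [7]
Visit 7, push []
Visit 4, push []
Visit 1, push [2]
Visit 2, push []

DFS order: [6, 0, 3, 5, 7, 4, 1, 2]


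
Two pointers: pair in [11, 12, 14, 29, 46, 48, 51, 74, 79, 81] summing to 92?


lo=0(11)+hi=9(81)=92

Yes: 11+81=92


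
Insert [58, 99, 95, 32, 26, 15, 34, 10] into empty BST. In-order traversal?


Insert 58: root
Insert 99: R from 58
Insert 95: R from 58 -> L from 99
Insert 32: L from 58
Insert 26: L from 58 -> L from 32
Insert 15: L from 58 -> L from 32 -> L from 26
Insert 34: L from 58 -> R from 32
Insert 10: L from 58 -> L from 32 -> L from 26 -> L from 15

In-order: [10, 15, 26, 32, 34, 58, 95, 99]


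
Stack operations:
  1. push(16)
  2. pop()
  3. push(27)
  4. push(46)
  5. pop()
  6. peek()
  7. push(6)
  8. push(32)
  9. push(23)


push(16) -> [16]
pop()->16, []
push(27) -> [27]
push(46) -> [27, 46]
pop()->46, [27]
peek()->27
push(6) -> [27, 6]
push(32) -> [27, 6, 32]
push(23) -> [27, 6, 32, 23]

Final stack: [27, 6, 32, 23]


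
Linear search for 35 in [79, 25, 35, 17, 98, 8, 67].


i=0: 79!=35
i=1: 25!=35
i=2: 35==35 found!

Found at 2, 3 comps


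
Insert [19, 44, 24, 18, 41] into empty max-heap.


Insert 19: [19]
Insert 44: [44, 19]
Insert 24: [44, 19, 24]
Insert 18: [44, 19, 24, 18]
Insert 41: [44, 41, 24, 18, 19]

Final heap: [44, 41, 24, 18, 19]


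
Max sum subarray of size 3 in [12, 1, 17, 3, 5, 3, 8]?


[0:3]: 30
[1:4]: 21
[2:5]: 25
[3:6]: 11
[4:7]: 16

Max: 30 at [0:3]


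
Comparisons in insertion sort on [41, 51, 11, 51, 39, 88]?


Algorithm: insertion sort
Input: [41, 51, 11, 51, 39, 88]
Sorted: [11, 39, 41, 51, 51, 88]

9


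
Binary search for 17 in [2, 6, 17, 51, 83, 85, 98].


Step 1: lo=0, hi=6, mid=3, val=51
Step 2: lo=0, hi=2, mid=1, val=6
Step 3: lo=2, hi=2, mid=2, val=17

Found at index 2


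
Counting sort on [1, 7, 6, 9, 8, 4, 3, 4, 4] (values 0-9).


Input: [1, 7, 6, 9, 8, 4, 3, 4, 4]
Counts: [0, 1, 0, 1, 3, 0, 1, 1, 1, 1]

Sorted: [1, 3, 4, 4, 4, 6, 7, 8, 9]


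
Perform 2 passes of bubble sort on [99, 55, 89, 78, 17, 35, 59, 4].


Initial: [99, 55, 89, 78, 17, 35, 59, 4]
Pass 1: [55, 89, 78, 17, 35, 59, 4, 99] (7 swaps)
Pass 2: [55, 78, 17, 35, 59, 4, 89, 99] (5 swaps)

After 2 passes: [55, 78, 17, 35, 59, 4, 89, 99]


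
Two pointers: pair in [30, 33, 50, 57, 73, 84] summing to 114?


lo=0(30)+hi=5(84)=114

Yes: 30+84=114


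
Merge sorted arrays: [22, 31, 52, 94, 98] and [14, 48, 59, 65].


Take 14 from B
Take 22 from A
Take 31 from A
Take 48 from B
Take 52 from A
Take 59 from B
Take 65 from B

Merged: [14, 22, 31, 48, 52, 59, 65, 94, 98]


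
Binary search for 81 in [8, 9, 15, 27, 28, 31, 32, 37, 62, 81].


Step 1: lo=0, hi=9, mid=4, val=28
Step 2: lo=5, hi=9, mid=7, val=37
Step 3: lo=8, hi=9, mid=8, val=62
Step 4: lo=9, hi=9, mid=9, val=81

Found at index 9


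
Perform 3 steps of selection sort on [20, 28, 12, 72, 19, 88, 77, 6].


Initial: [20, 28, 12, 72, 19, 88, 77, 6]
Step 1: min=6 at 7
  Swap: [6, 28, 12, 72, 19, 88, 77, 20]
Step 2: min=12 at 2
  Swap: [6, 12, 28, 72, 19, 88, 77, 20]
Step 3: min=19 at 4
  Swap: [6, 12, 19, 72, 28, 88, 77, 20]

After 3 steps: [6, 12, 19, 72, 28, 88, 77, 20]


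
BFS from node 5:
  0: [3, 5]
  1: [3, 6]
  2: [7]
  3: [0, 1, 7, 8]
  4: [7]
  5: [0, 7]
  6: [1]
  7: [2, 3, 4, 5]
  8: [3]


Visit 5, enqueue [0, 7]
Visit 0, enqueue [3]
Visit 7, enqueue [2, 4]
Visit 3, enqueue [1, 8]
Visit 2, enqueue []
Visit 4, enqueue []
Visit 1, enqueue [6]
Visit 8, enqueue []
Visit 6, enqueue []

BFS order: [5, 0, 7, 3, 2, 4, 1, 8, 6]


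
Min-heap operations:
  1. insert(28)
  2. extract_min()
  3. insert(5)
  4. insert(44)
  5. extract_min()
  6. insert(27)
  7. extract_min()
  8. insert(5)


insert(28) -> [28]
extract_min()->28, []
insert(5) -> [5]
insert(44) -> [5, 44]
extract_min()->5, [44]
insert(27) -> [27, 44]
extract_min()->27, [44]
insert(5) -> [5, 44]

Final heap: [5, 44]
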